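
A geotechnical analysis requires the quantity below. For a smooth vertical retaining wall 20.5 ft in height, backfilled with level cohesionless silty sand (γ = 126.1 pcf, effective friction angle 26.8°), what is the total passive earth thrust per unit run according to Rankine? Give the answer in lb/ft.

70000 lb/ft

K_p = tan²(45° + φ/2) = 2.642.
P_p = ½ K_p γ H² = 0.5 × 2.642 × 126.1 × 20.5² = 70010 lb/ft.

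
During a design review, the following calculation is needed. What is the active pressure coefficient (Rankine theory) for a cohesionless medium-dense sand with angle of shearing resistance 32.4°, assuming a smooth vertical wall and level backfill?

K_a = (1 − sin φ)/(1 + sin φ) = (1 − sin 32.4°)/(1 + sin 32.4°) = 0.3022.

0.302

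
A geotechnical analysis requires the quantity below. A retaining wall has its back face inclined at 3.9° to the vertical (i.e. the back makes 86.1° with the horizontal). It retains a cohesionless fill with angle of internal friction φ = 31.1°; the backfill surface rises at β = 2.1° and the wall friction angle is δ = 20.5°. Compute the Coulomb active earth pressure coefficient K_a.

K_a = sin²(α+φ) / [sin²α · sin(α−δ) · (1 + √{sin(φ+δ)sin(φ−β) / (sin(α−δ)sin(α+β))})²].
With α = 86.1°, φ = 31.1°, δ = 20.5°, β = 2.1°: K_a = 0.3221.

0.322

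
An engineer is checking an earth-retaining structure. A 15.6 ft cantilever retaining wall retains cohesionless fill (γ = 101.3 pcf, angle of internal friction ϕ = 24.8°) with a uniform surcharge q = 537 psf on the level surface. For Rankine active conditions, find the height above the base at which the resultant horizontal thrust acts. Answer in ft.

K_a = 0.4090.
Triangular part P₁ = ½K_aγH² = 5041 at H/3 = 5.200 ft; rectangular part P₂ = K_a q H = 3426 at H/2 = 7.800 ft.
ȳ = (P₁·5.200 + P₂·7.800)/(P₁+P₂) = 6.252 ft.

6.25 ft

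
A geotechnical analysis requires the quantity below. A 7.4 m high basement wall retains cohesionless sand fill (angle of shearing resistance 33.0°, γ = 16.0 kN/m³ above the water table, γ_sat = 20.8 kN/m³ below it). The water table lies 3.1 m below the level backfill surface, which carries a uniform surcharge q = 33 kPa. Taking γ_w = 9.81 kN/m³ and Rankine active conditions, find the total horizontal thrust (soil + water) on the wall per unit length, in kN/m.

278 kN/m

K_a = tan²(45° − φ/2) = 0.2948.
γ' = 20.8 − 9.81 = 10.99 kN/m³. h₂ = H − d_w = 4.3 m.
σ'_h: at surface K_a·q = 9.728; at WT K_a(q+γd_w) = 24.35; at base K_a(q+γd_w+γ'h₂) = 38.28 kPa.
P₁ = ½(9.728+24.35)×3.1 = 52.82; P₂ = ½(24.35+38.28)×4.3 = 134.7; P_w = ½γ_w h₂² = 90.69.
Total = 52.82+134.7+90.69 = 278.2 kN/m.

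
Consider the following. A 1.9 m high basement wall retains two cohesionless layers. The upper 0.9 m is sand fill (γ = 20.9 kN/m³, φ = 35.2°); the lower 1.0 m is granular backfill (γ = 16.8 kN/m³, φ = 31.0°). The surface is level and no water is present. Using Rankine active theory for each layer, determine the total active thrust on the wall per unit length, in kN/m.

11.0 kN/m

K_a1 = tan²(45°−35.2°/2) = 0.2687; K_a2 = tan²(45°−31.0°/2) = 0.3201.
Layer 1: σ at base = K_a1 γ₁ h₁ = 5.054 kPa; P₁ = ½×5.054×0.9 = 2.274.
Layer 2: σ_v at top = γ₁h₁ = 18.81; σ_h top = K_a2×18.81 = 6.021; σ_h base = K_a2×(18.81+16.8×1.0) = 11.40.
P₂ = ½(6.021+11.40)×1.0 = 8.710. Total P_a = 2.274+8.710 = 10.98 kN/m.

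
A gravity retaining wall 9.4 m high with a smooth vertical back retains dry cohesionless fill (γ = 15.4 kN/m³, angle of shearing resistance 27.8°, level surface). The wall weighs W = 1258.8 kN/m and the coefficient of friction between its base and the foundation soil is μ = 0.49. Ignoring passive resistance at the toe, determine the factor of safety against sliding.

K_a = tan²(45° − 27.8°/2) = 0.3639.
P_a = ½K_aγH² = 0.5×0.3639×15.4×9.4² = 247.6 kN/m, acting at H/3 = 3.133 m above the base.
FS_sliding = μW / P_a = 0.49×1258.8 / 247.6 = 2.491.

2.49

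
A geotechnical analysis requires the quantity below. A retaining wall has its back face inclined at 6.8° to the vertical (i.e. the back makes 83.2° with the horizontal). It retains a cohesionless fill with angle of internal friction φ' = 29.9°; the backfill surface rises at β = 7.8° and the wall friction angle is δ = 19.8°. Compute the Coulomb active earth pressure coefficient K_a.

K_a = sin²(α+φ) / [sin²α · sin(α−δ) · (1 + √{sin(φ+δ)sin(φ−β) / (sin(α−δ)sin(α+β))})²].
With α = 83.2°, φ = 29.9°, δ = 19.8°, β = 7.8°: K_a = 0.3911.

0.391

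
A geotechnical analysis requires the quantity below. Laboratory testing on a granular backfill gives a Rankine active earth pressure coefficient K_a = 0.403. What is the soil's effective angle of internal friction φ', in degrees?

K_a = tan²(45° − φ/2) ⇒ 45° − φ/2 = arctan(√0.403) = 32.41°.
φ = 2(45° − 32.41°) = 25.18°.

25.2°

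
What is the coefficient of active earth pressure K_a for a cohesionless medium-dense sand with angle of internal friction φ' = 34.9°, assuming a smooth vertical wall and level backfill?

K_a = (1 − sin φ)/(1 + sin φ) = (1 − sin 34.9°)/(1 + sin 34.9°) = 0.2721.

0.272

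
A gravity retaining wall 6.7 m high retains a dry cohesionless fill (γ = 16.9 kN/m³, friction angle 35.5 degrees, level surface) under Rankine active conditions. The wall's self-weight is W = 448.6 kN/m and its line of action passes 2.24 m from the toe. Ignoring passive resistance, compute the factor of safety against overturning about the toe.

4.47

K_a = tan²(45° − 35.5°/2) = 0.2653.
P_a = ½K_aγH² = 0.5×0.2653×16.9×6.7² = 100.6 kN/m, acting at H/3 = 2.233 m above the base.
Overturning moment M_o = P_a × H/3 = 100.6 × 2.233 = 224.7.
Resisting moment M_r = W × 2.24 = 448.6 × 2.24 = 1005.
FS_overturning = M_r/M_o = 1005/224.7 = 4.472.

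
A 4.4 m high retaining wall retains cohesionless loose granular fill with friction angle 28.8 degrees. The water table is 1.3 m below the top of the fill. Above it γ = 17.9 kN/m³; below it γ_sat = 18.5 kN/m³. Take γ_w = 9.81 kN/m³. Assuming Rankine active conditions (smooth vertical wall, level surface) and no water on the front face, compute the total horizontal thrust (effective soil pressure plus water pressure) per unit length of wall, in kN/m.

K_a = tan²(45° − φ/2) = 0.3498.
γ' = 18.5 − 9.81 = 8.690 kN/m³. Depth below WT = 3.1 m.
σ'_h at WT = K_a γ d_w = 8.139 kPa; at base = 8.139 + K_a γ' × 3.1 = 17.56 kPa.
P₁ (0–1.3 m) = ½×8.139×1.3 = 5.290. P₂ (1.3–4.4 m) = ½(8.139+17.56)×3.1 = 39.83.
P_w = ½ γ_w h₂² = 0.5×9.81×3.1² = 47.14. Total = 5.290+39.83+47.14 = 92.26 kN/m.

92.3 kN/m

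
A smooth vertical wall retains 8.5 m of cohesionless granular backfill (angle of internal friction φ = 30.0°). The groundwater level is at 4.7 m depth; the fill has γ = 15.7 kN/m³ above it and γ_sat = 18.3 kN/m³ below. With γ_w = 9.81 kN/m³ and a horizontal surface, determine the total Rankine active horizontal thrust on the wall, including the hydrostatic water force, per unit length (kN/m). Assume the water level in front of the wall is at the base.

243 kN/m

K_a = tan²(45° − φ/2) = 0.3333.
γ' = 18.3 − 9.81 = 8.490 kN/m³. Depth below WT = 3.8 m.
σ'_h at WT = K_a γ d_w = 24.60 kPa; at base = 24.60 + K_a γ' × 3.8 = 35.35 kPa.
P₁ (0–4.7 m) = ½×24.60×4.7 = 57.80. P₂ (4.7–8.5 m) = ½(24.60+35.35)×3.8 = 113.9.
P_w = ½ γ_w h₂² = 0.5×9.81×3.8² = 70.83. Total = 57.80+113.9+70.83 = 242.5 kN/m.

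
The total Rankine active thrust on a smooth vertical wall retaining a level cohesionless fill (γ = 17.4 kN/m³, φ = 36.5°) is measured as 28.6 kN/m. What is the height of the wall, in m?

K_a = 0.2541. P_a = ½ K_a γ H² ⇒ H = √(2P_a/(K_a γ)).
H = √(2×28.6/(0.2541×17.4)) = 3.597 m.

3.60 m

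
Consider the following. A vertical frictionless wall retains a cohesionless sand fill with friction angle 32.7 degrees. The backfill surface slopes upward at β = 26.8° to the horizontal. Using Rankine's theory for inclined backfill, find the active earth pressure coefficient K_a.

0.446

K_a = cos β · (cos β − √(cos²β − cos²φ)) / (cos β + √(cos²β − cos²φ)).
cos β = 0.8926, cos φ = 0.8415, √(cos²β − cos²φ) = 0.2976.
K_a = 0.8926 × (0.8926 − 0.2976)/(0.8926 + 0.2976) = 0.4462.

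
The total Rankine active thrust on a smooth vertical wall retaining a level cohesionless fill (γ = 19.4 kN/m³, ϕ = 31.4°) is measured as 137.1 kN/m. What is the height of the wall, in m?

6.70 m

K_a = 0.3149. P_a = ½ K_a γ H² ⇒ H = √(2P_a/(K_a γ)).
H = √(2×137.1/(0.3149×19.4)) = 6.699 m.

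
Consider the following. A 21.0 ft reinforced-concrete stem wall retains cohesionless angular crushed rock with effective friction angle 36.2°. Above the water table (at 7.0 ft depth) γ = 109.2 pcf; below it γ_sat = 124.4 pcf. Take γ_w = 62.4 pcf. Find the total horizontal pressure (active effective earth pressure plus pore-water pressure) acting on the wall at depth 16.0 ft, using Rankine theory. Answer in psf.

K_a = (1 − sin φ)/(1 + sin φ) = 0.2574.
γ' = 124.4 − 62.4 = 62.00 pcf.
Effective vertical stress at 16.0 ft: σ'_v = 109.2×7.0 + 62.00×9.00 = 1322 psf.
σ'_h = K_a σ'_v = 0.2574 × 1322 = 340.4 psf; u = γ_w × 9.00 = 561.6 psf.
Total σ_h = 340.4 + 561.6 = 902.0 psf.

902 psf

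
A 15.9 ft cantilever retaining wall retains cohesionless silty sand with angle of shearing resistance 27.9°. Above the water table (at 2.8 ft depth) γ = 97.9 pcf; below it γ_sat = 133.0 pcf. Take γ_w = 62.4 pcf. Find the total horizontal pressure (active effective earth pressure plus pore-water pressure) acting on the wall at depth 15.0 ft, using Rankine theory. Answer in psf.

K_a = (1 − sin φ)/(1 + sin φ) = 0.3625.
γ' = 133.0 − 62.4 = 70.60 pcf.
Effective vertical stress at 15.0 ft: σ'_v = 97.9×2.8 + 70.60×12.2 = 1135 psf.
σ'_h = K_a σ'_v = 0.3625 × 1135 = 411.6 psf; u = γ_w × 12.2 = 761.3 psf.
Total σ_h = 411.6 + 761.3 = 1173 psf.

1170 psf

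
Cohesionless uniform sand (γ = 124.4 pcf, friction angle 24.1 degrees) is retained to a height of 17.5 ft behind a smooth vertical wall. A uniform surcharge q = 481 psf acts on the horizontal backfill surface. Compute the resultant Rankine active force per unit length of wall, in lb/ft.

K_a = tan²(45° − φ/2) = 0.4201.
Soil triangle: ½ K_a γ H² = 0.5×0.4201×124.4×17.5² = 8003 lb/ft.
Surcharge rectangle: K_a q H = 0.4201×481×17.5 = 3536 lb/ft.
Total = 8003 + 3536 = 11540 lb/ft.

11500 lb/ft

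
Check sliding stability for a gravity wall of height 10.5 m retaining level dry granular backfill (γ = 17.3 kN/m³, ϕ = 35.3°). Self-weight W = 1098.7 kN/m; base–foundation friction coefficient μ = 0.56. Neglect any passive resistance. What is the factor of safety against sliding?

K_a = tan²(45° − 35.3°/2) = 0.2675.
P_a = ½K_aγH² = 0.5×0.2675×17.3×10.5² = 255.1 kN/m, acting at H/3 = 3.500 m above the base.
FS_sliding = μW / P_a = 0.56×1098.7 / 255.1 = 2.411.

2.41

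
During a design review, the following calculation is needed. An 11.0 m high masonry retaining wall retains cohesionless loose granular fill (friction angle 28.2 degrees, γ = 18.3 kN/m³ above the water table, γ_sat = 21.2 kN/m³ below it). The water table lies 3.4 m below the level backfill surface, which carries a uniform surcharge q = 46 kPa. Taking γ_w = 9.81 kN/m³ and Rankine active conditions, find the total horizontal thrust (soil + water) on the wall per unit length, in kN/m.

K_a = tan²(45° − φ/2) = 0.3582.
γ' = 21.2 − 9.81 = 11.39 kN/m³. h₂ = H − d_w = 7.6 m.
σ'_h: at surface K_a·q = 16.48; at WT K_a(q+γd_w) = 38.76; at base K_a(q+γd_w+γ'h₂) = 69.77 kPa.
P₁ = ½(16.48+38.76)×3.4 = 93.91; P₂ = ½(38.76+69.77)×7.6 = 412.4; P_w = ½γ_w h₂² = 283.3.
Total = 93.91+412.4+283.3 = 789.6 kN/m.

790 kN/m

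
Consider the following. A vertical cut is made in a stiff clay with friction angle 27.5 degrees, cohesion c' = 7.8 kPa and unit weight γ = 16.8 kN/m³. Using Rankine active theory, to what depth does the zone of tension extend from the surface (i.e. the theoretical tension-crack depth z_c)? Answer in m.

1.53 m

K_a = tan²(45° − 27.5°/2) = 0.3682; √K_a = 0.6068.
The active pressure is zero where K_a γ z = 2c√K_a, so z_c = 2c/(γ√K_a) = 2×7.8/(16.8×0.6068) = 1.530 m.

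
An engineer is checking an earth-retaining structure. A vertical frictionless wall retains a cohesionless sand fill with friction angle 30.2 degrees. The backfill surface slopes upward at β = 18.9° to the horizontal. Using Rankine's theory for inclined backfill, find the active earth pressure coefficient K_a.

K_a = cos β · (cos β − √(cos²β − cos²φ)) / (cos β + √(cos²β − cos²φ)).
cos β = 0.9461, cos φ = 0.8643, √(cos²β − cos²φ) = 0.3848.
K_a = 0.9461 × (0.9461 − 0.3848)/(0.9461 + 0.3848) = 0.3990.

0.399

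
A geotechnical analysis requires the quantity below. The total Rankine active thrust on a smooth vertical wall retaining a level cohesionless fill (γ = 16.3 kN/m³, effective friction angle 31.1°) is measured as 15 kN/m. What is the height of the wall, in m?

K_a = 0.3188. P_a = ½ K_a γ H² ⇒ H = √(2P_a/(K_a γ)).
H = √(2×15/(0.3188×16.3)) = 2.403 m.

2.40 m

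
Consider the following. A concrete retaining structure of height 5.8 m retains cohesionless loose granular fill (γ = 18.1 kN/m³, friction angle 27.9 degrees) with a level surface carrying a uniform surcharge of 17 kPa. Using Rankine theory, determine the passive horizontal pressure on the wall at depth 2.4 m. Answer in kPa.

167 kPa

K_p = (1 + sin φ)/(1 − sin φ) = 2.759.
σ_v = γz + q = 18.1 × 2.4 + 17 = 60.44 kPa.
σ_h = K_p σ_v = 2.759 × 60.44 = 166.7 kPa.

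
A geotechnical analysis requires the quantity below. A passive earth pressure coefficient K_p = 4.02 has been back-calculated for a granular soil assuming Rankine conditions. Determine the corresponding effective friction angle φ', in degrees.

37.0°

K_p = (1+sin φ)/(1−sin φ) ⇒ sin φ = (K_p − 1)/(K_p + 1) = 0.6016.
φ = arcsin(0.6016) = 36.98°.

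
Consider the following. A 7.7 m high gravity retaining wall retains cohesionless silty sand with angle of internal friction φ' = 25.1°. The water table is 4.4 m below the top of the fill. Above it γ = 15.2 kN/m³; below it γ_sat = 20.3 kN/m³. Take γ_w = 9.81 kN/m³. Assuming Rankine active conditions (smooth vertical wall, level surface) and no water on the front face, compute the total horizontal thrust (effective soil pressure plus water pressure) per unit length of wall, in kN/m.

K_a = tan²(45° − φ/2) = 0.4043.
γ' = 20.3 − 9.81 = 10.49 kN/m³. Depth below WT = 3.3 m.
σ'_h at WT = K_a γ d_w = 27.04 kPa; at base = 27.04 + K_a γ' × 3.3 = 41.04 kPa.
P₁ (0–4.4 m) = ½×27.04×4.4 = 59.49. P₂ (4.4–7.7 m) = ½(27.04+41.04)×3.3 = 112.3.
P_w = ½ γ_w h₂² = 0.5×9.81×3.3² = 53.42. Total = 59.49+112.3+53.42 = 225.2 kN/m.

225 kN/m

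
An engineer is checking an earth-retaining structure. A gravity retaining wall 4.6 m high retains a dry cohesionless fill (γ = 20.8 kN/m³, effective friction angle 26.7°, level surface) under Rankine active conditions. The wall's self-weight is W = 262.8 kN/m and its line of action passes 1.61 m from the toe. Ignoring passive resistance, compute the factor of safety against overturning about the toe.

3.30

K_a = tan²(45° − 26.7°/2) = 0.3800.
P_a = ½K_aγH² = 0.5×0.3800×20.8×4.6² = 83.62 kN/m, acting at H/3 = 1.533 m above the base.
Overturning moment M_o = P_a × H/3 = 83.62 × 1.533 = 128.2.
Resisting moment M_r = W × 1.61 = 262.8 × 1.61 = 423.1.
FS_overturning = M_r/M_o = 423.1/128.2 = 3.300.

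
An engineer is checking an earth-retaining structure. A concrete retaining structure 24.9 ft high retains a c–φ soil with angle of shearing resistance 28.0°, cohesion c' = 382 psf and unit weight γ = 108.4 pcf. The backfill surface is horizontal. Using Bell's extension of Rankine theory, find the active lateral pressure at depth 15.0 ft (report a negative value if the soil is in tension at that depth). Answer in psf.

128 psf

K_a = (1 − sin φ)/(1 + sin φ) = 0.3610.
σ_a = K_a γ z − 2c√K_a = 0.3610×108.4×15.0 − 2×382×0.6009 = 128.0 psf.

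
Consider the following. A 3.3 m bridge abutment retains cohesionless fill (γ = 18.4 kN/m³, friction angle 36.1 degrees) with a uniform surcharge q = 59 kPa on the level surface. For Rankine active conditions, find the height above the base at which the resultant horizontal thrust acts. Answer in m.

K_a = 0.2585.
Triangular part P₁ = ½K_aγH² = 25.90 at H/3 = 1.100 m; rectangular part P₂ = K_a q H = 50.33 at H/2 = 1.650 m.
ȳ = (P₁·1.100 + P₂·1.650)/(P₁+P₂) = 1.463 m.

1.46 m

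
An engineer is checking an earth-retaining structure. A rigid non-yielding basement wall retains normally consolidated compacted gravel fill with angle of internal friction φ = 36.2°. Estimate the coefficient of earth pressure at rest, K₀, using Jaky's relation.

0.409

K₀ = 1 − sin φ' = 1 − sin 36.2° = 0.4094.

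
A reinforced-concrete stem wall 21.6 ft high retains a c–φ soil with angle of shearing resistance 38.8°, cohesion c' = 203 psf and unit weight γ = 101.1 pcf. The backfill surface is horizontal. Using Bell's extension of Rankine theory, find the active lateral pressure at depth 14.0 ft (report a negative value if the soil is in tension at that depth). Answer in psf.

K_a = (1 − sin φ)/(1 + sin φ) = 0.2296.
σ_a = K_a γ z − 2c√K_a = 0.2296×101.1×14.0 − 2×203×0.4791 = 130.4 psf.

130 psf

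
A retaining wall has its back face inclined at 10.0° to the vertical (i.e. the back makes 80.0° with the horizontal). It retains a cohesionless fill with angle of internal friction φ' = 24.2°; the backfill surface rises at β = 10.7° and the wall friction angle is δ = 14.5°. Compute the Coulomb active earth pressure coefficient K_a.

K_a = sin²(α+φ) / [sin²α · sin(α−δ) · (1 + √{sin(φ+δ)sin(φ−β) / (sin(α−δ)sin(α+β))})²].
With α = 80.0°, φ = 24.2°, δ = 14.5°, β = 10.7°: K_a = 0.5429.

0.543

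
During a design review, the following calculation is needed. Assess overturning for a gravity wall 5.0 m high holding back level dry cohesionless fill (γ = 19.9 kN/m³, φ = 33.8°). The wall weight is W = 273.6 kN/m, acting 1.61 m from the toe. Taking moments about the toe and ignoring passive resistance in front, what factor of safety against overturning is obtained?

3.73

K_a = tan²(45° − 33.8°/2) = 0.2851.
P_a = ½K_aγH² = 0.5×0.2851×19.9×5.0² = 70.92 kN/m, acting at H/3 = 1.667 m above the base.
Overturning moment M_o = P_a × H/3 = 70.92 × 1.667 = 118.2.
Resisting moment M_r = W × 1.61 = 273.6 × 1.61 = 440.5.
FS_overturning = M_r/M_o = 440.5/118.2 = 3.727.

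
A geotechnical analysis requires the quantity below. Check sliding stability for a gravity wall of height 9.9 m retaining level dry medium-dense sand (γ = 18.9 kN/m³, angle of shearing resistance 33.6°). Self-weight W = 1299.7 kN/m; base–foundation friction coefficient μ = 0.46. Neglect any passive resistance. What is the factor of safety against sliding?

2.25

K_a = tan²(45° − 33.6°/2) = 0.2875.
P_a = ½K_aγH² = 0.5×0.2875×18.9×9.9² = 266.3 kN/m, acting at H/3 = 3.300 m above the base.
FS_sliding = μW / P_a = 0.46×1299.7 / 266.3 = 2.245.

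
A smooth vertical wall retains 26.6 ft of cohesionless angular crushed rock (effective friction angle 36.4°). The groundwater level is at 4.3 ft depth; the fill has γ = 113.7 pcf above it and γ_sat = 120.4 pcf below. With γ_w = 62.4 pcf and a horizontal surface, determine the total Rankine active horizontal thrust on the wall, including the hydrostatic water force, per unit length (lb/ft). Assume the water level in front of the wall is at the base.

K_a = tan²(45° − φ/2) = 0.2552.
γ' = 120.4 − 62.4 = 58.00 pcf. Depth below WT = 22.3 ft.
σ'_h at WT = K_a γ d_w = 124.8 psf; at base = 124.8 + K_a γ' × 22.3 = 454.8 psf.
P₁ (0–4.3 ft) = ½×124.8×4.3 = 268.2. P₂ (4.3–26.6 ft) = ½(124.8+454.8)×22.3 = 6462.
P_w = ½ γ_w h₂² = 0.5×62.4×22.3² = 15520. Total = 268.2+6462+15520 = 22250 lb/ft.

22200 lb/ft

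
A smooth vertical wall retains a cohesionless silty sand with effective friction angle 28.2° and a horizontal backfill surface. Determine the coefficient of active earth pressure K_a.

0.358

K_a = (1 − sin φ)/(1 + sin φ) = (1 − sin 28.2°)/(1 + sin 28.2°) = 0.3582.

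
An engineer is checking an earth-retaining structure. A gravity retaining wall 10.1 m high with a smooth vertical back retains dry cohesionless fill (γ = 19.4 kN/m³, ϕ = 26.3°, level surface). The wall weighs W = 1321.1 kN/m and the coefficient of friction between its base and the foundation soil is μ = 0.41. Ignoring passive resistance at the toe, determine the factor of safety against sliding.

K_a = tan²(45° − 26.3°/2) = 0.3859.
P_a = ½K_aγH² = 0.5×0.3859×19.4×10.1² = 381.9 kN/m, acting at H/3 = 3.367 m above the base.
FS_sliding = μW / P_a = 0.41×1321.1 / 381.9 = 1.418.

1.42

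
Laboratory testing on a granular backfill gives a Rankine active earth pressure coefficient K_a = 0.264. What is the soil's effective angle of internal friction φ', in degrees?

K_a = tan²(45° − φ/2) ⇒ 45° − φ/2 = arctan(√0.264) = 27.19°.
φ = 2(45° − 27.19°) = 35.61°.

35.6°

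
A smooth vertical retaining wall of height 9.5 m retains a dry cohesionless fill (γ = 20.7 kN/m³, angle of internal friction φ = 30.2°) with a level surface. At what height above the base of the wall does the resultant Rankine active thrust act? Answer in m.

K_a = 0.3307.
The pressure distribution is triangular, so the resultant acts at H/3 above the base = 9.5/3 = 3.167 m.

3.17 m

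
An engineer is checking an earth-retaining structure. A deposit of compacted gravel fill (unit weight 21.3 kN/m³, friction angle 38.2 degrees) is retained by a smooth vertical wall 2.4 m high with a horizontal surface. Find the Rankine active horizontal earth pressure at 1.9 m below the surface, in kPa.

K_a = (1 − sin φ)/(1 + sin φ) = 0.2358.
σ_h = K_a γ z = 0.2358 × 21.3 × 1.9 = 9.542 kPa.

9.54 kPa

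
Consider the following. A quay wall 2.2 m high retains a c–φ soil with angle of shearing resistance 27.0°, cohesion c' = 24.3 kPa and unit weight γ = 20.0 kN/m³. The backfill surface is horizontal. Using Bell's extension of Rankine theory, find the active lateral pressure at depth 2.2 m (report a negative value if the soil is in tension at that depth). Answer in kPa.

-13.3 kPa

K_a = (1 − sin φ)/(1 + sin φ) = 0.3755.
σ_a = K_a γ z − 2c√K_a = 0.3755×20.0×2.2 − 2×24.3×0.6128 = -13.26 kPa.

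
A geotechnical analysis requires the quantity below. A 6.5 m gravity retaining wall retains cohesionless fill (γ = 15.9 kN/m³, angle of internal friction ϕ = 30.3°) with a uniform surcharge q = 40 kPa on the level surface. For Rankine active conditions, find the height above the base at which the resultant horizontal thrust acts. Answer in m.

K_a = 0.3293.
Triangular part P₁ = ½K_aγH² = 110.6 at H/3 = 2.167 m; rectangular part P₂ = K_a q H = 85.62 at H/2 = 3.250 m.
ȳ = (P₁·2.167 + P₂·3.250)/(P₁+P₂) = 2.639 m.

2.64 m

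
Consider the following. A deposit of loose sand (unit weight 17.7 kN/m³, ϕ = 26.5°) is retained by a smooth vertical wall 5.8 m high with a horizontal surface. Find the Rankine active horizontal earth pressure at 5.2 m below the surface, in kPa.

35.2 kPa

K_a = (1 − sin φ)/(1 + sin φ) = 0.3829.
σ_h = K_a γ z = 0.3829 × 17.7 × 5.2 = 35.25 kPa.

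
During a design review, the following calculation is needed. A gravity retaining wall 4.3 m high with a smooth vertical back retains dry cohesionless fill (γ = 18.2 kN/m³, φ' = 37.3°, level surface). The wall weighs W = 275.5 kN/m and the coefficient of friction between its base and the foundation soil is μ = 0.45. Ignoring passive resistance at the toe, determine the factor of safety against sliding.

3.00

K_a = tan²(45° − 37.3°/2) = 0.2453.
P_a = ½K_aγH² = 0.5×0.2453×18.2×4.3² = 41.28 kN/m, acting at H/3 = 1.433 m above the base.
FS_sliding = μW / P_a = 0.45×275.5 / 41.28 = 3.003.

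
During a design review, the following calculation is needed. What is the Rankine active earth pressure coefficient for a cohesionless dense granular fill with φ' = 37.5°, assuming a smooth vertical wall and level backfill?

K_a = (1 − sin φ)/(1 + sin φ) = (1 − sin 37.5°)/(1 + sin 37.5°) = 0.2432.

0.243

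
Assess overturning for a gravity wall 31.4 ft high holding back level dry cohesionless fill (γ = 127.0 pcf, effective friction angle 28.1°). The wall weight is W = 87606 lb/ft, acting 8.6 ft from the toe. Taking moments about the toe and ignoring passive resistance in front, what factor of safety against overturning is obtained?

3.20

K_a = tan²(45° − 28.1°/2) = 0.3596.
P_a = ½K_aγH² = 0.5×0.3596×127.0×31.4² = 22510 lb/ft, acting at H/3 = 10.47 ft above the base.
Overturning moment M_o = P_a × H/3 = 22510 × 10.47 = 235700.
Resisting moment M_r = W × 8.6 = 87606 × 8.6 = 753400.
FS_overturning = M_r/M_o = 753400/235700 = 3.197.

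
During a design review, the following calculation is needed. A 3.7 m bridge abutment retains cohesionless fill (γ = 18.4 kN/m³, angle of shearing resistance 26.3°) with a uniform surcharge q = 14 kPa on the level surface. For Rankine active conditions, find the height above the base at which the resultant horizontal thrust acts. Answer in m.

1.41 m

K_a = 0.3859.
Triangular part P₁ = ½K_aγH² = 48.61 at H/3 = 1.233 m; rectangular part P₂ = K_a q H = 19.99 at H/2 = 1.850 m.
ȳ = (P₁·1.233 + P₂·1.850)/(P₁+P₂) = 1.413 m.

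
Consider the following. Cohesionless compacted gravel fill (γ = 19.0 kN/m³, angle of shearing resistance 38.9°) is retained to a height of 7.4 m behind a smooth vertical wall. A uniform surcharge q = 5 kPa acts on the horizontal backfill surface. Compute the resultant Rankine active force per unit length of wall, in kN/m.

K_a = tan²(45° − φ/2) = 0.2285.
Soil triangle: ½ K_a γ H² = 0.5×0.2285×19.0×7.4² = 118.9 kN/m.
Surcharge rectangle: K_a q H = 0.2285×5×7.4 = 8.456 kN/m.
Total = 118.9 + 8.456 = 127.3 kN/m.

127 kN/m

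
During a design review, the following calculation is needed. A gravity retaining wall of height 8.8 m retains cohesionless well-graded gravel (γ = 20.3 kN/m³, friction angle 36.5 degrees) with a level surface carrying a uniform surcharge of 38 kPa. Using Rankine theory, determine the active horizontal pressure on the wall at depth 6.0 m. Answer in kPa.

40.6 kPa

K_a = (1 − sin φ)/(1 + sin φ) = 0.2541.
σ_v = γz + q = 20.3 × 6.0 + 38 = 159.8 kPa.
σ_h = K_a σ_v = 0.2541 × 159.8 = 40.60 kPa.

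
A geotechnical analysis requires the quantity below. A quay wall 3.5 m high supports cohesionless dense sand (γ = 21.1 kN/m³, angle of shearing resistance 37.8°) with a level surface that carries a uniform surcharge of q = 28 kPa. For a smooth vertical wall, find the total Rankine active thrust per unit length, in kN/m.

K_a = tan²(45° − φ/2) = 0.2400.
Soil triangle: ½ K_a γ H² = 0.5×0.2400×21.1×3.5² = 31.02 kN/m.
Surcharge rectangle: K_a q H = 0.2400×28×3.5 = 23.52 kN/m.
Total = 31.02 + 23.52 = 54.54 kN/m.

54.5 kN/m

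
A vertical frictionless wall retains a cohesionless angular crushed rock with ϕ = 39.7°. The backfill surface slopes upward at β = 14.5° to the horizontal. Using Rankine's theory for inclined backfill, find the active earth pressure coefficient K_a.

K_a = cos β · (cos β − √(cos²β − cos²φ)) / (cos β + √(cos²β − cos²φ)).
cos β = 0.9681, cos φ = 0.7694, √(cos²β − cos²φ) = 0.5877.
K_a = 0.9681 × (0.9681 − 0.5877)/(0.9681 + 0.5877) = 0.2368.

0.237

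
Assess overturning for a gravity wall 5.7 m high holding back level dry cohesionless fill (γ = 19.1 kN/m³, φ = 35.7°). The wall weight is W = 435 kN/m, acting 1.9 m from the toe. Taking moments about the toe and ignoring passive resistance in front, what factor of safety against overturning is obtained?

5.33

K_a = tan²(45° − 35.7°/2) = 0.2630.
P_a = ½K_aγH² = 0.5×0.2630×19.1×5.7² = 81.60 kN/m, acting at H/3 = 1.900 m above the base.
Overturning moment M_o = P_a × H/3 = 81.60 × 1.900 = 155.0.
Resisting moment M_r = W × 1.9 = 435 × 1.9 = 826.5.
FS_overturning = M_r/M_o = 826.5/155.0 = 5.331.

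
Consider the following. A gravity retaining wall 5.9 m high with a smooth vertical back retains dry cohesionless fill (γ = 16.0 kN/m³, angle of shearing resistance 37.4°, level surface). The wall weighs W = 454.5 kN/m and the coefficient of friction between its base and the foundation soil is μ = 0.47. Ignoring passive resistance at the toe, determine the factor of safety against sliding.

K_a = tan²(45° − 37.4°/2) = 0.2443.
P_a = ½K_aγH² = 0.5×0.2443×16.0×5.9² = 68.02 kN/m, acting at H/3 = 1.967 m above the base.
FS_sliding = μW / P_a = 0.47×454.5 / 68.02 = 3.140.

3.14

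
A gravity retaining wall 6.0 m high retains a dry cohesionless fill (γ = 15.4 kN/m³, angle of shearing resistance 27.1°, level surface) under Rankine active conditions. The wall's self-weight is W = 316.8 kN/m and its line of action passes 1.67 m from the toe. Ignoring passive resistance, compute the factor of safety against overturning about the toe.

K_a = tan²(45° − 27.1°/2) = 0.3741.
P_a = ½K_aγH² = 0.5×0.3741×15.4×6.0² = 103.7 kN/m, acting at H/3 = 2.000 m above the base.
Overturning moment M_o = P_a × H/3 = 103.7 × 2.000 = 207.4.
Resisting moment M_r = W × 1.67 = 316.8 × 1.67 = 529.1.
FS_overturning = M_r/M_o = 529.1/207.4 = 2.551.

2.55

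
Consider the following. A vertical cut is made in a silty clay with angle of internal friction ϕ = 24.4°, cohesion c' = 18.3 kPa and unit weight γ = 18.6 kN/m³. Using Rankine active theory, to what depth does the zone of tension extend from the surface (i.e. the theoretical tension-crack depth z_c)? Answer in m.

3.05 m

K_a = tan²(45° − 24.4°/2) = 0.4153; √K_a = 0.6445.
The active pressure is zero where K_a γ z = 2c√K_a, so z_c = 2c/(γ√K_a) = 2×18.3/(18.6×0.6445) = 3.053 m.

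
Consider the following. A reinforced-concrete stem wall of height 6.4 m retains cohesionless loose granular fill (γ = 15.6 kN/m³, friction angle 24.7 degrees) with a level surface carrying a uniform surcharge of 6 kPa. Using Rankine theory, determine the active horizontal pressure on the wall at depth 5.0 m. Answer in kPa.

K_a = (1 − sin φ)/(1 + sin φ) = 0.4106.
σ_v = γz + q = 15.6 × 5.0 + 6 = 84.00 kPa.
σ_h = K_a σ_v = 0.4106 × 84.00 = 34.49 kPa.

34.5 kPa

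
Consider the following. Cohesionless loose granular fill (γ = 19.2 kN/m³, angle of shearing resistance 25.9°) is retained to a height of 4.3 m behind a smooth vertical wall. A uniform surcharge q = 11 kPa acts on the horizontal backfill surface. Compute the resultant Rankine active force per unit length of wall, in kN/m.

K_a = tan²(45° − φ/2) = 0.3920.
Soil triangle: ½ K_a γ H² = 0.5×0.3920×19.2×4.3² = 69.58 kN/m.
Surcharge rectangle: K_a q H = 0.3920×11×4.3 = 18.54 kN/m.
Total = 69.58 + 18.54 = 88.12 kN/m.

88.1 kN/m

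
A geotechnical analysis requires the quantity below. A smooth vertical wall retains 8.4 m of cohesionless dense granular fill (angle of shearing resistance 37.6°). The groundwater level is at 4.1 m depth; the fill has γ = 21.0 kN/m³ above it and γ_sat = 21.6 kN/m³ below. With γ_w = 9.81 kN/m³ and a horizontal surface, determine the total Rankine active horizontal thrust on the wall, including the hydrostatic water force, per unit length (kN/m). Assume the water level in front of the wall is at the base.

K_a = tan²(45° − φ/2) = 0.2421.
γ' = 21.6 − 9.81 = 11.79 kN/m³. Depth below WT = 4.3 m.
σ'_h at WT = K_a γ d_w = 20.85 kPa; at base = 20.85 + K_a γ' × 4.3 = 33.12 kPa.
P₁ (0–4.1 m) = ½×20.85×4.1 = 42.74. P₂ (4.1–8.4 m) = ½(20.85+33.12)×4.3 = 116.0.
P_w = ½ γ_w h₂² = 0.5×9.81×4.3² = 90.69. Total = 42.74+116.0+90.69 = 249.5 kN/m.

249 kN/m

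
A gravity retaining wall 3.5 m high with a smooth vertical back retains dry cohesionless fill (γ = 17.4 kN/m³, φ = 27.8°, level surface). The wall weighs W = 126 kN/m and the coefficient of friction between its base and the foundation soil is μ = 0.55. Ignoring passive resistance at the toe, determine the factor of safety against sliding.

1.79

K_a = tan²(45° − 27.8°/2) = 0.3639.
P_a = ½K_aγH² = 0.5×0.3639×17.4×3.5² = 38.78 kN/m, acting at H/3 = 1.167 m above the base.
FS_sliding = μW / P_a = 0.55×126 / 38.78 = 1.787.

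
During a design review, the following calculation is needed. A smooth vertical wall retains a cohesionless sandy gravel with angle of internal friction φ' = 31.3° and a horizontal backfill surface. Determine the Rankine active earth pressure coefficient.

0.316

K_a = (1 − sin φ)/(1 + sin φ) = (1 − sin 31.3°)/(1 + sin 31.3°) = 0.3162.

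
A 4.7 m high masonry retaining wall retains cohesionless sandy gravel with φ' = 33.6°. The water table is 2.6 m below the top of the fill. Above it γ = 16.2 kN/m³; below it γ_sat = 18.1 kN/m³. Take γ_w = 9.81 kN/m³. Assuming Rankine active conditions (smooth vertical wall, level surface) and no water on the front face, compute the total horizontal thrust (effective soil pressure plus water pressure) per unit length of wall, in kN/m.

K_a = tan²(45° − φ/2) = 0.2875.
γ' = 18.1 − 9.81 = 8.290 kN/m³. Depth below WT = 2.1 m.
σ'_h at WT = K_a γ d_w = 12.11 kPa; at base = 12.11 + K_a γ' × 2.1 = 17.11 kPa.
P₁ (0–2.6 m) = ½×12.11×2.6 = 15.74. P₂ (2.6–4.7 m) = ½(12.11+17.11)×2.1 = 30.69.
P_w = ½ γ_w h₂² = 0.5×9.81×2.1² = 21.63. Total = 15.74+30.69+21.63 = 68.06 kN/m.

68.1 kN/m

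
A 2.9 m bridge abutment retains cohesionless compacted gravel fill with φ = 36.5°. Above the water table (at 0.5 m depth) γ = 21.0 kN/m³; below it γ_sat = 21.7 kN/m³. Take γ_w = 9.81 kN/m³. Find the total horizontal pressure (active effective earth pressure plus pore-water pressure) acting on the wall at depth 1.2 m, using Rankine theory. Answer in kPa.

11.6 kPa

K_a = (1 − sin φ)/(1 + sin φ) = 0.2541.
γ' = 21.7 − 9.81 = 11.89 kN/m³.
Effective vertical stress at 1.2 m: σ'_v = 21.0×0.5 + 11.89×0.700 = 18.82 kPa.
σ'_h = K_a σ'_v = 0.2541 × 18.82 = 4.782 kPa; u = γ_w × 0.700 = 6.867 kPa.
Total σ_h = 4.782 + 6.867 = 11.65 kPa.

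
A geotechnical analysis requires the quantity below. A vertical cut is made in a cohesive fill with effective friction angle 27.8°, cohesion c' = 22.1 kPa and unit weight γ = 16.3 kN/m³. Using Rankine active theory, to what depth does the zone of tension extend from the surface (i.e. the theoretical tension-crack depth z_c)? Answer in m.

4.50 m

K_a = tan²(45° − 27.8°/2) = 0.3639; √K_a = 0.6032.
The active pressure is zero where K_a γ z = 2c√K_a, so z_c = 2c/(γ√K_a) = 2×22.1/(16.3×0.6032) = 4.495 m.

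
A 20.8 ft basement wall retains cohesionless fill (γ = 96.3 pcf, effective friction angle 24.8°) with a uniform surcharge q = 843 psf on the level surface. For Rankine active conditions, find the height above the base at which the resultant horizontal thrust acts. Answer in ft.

8.52 ft

K_a = 0.4090.
Triangular part P₁ = ½K_aγH² = 8520 at H/3 = 6.933 ft; rectangular part P₂ = K_a q H = 7171 at H/2 = 10.40 ft.
ȳ = (P₁·6.933 + P₂·10.40)/(P₁+P₂) = 8.518 ft.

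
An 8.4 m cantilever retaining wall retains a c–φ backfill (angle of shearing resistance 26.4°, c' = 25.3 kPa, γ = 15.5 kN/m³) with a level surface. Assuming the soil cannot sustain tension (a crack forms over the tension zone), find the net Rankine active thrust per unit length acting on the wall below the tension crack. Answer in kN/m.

K_a = 0.3844; √K_a = 0.6200.
Tension-crack depth z_c = 2c/(γ√K_a) = 2×25.3/(15.5×0.6200) = 5.265 m.
σ_a at base = K_a γ H − 2c√K_a = 0.3844×15.5×8.4 − 2×25.3×0.6200 = 18.68 kPa.
P_a = ½ × 18.68 × (H − z_c) = 0.5×18.68×3.135 = 29.28 kN/m.

29.3 kN/m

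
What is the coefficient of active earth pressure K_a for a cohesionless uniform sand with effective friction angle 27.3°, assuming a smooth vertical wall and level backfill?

K_a = (1 − sin φ)/(1 + sin φ) = (1 − sin 27.3°)/(1 + sin 27.3°) = 0.3711.

0.371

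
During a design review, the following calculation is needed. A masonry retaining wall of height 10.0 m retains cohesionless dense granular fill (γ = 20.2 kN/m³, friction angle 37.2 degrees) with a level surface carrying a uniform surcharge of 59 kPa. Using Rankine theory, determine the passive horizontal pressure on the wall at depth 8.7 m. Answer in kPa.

953 kPa

K_p = (1 + sin φ)/(1 − sin φ) = 4.058.
σ_v = γz + q = 20.2 × 8.7 + 59 = 234.7 kPa.
σ_h = K_p σ_v = 4.058 × 234.7 = 952.6 kPa.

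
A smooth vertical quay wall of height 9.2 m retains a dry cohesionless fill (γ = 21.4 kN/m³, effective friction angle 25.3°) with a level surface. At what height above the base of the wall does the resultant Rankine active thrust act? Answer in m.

K_a = 0.4012.
The pressure distribution is triangular, so the resultant acts at H/3 above the base = 9.2/3 = 3.067 m.

3.07 m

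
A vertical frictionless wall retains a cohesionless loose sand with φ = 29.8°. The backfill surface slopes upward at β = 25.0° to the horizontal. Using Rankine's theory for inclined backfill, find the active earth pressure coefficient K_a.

K_a = cos β · (cos β − √(cos²β − cos²φ)) / (cos β + √(cos²β − cos²φ)).
cos β = 0.9063, cos φ = 0.8678, √(cos²β − cos²φ) = 0.2615.
K_a = 0.9063 × (0.9063 − 0.2615)/(0.9063 + 0.2615) = 0.5004.

0.500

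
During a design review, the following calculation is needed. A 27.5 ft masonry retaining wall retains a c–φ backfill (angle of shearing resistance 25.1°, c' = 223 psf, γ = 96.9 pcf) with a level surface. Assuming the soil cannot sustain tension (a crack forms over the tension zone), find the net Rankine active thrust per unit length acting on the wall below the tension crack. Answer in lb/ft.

8040 lb/ft

K_a = 0.4043; √K_a = 0.6358.
Tension-crack depth z_c = 2c/(γ√K_a) = 2×223/(96.9×0.6358) = 7.239 ft.
σ_a at base = K_a γ H − 2c√K_a = 0.4043×96.9×27.5 − 2×223×0.6358 = 793.8 psf.
P_a = ½ × 793.8 × (H − z_c) = 0.5×793.8×20.26 = 8041 lb/ft.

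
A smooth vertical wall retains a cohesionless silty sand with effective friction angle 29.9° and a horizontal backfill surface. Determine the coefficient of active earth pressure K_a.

K_a = (1 − sin φ)/(1 + sin φ) = (1 − sin 29.9°)/(1 + sin 29.9°) = 0.3347.

0.335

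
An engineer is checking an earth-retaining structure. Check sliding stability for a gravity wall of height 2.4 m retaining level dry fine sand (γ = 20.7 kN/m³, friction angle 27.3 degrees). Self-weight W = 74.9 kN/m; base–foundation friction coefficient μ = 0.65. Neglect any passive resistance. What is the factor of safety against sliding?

2.20

K_a = tan²(45° − 27.3°/2) = 0.3711.
P_a = ½K_aγH² = 0.5×0.3711×20.7×2.4² = 22.13 kN/m, acting at H/3 = 0.8000 m above the base.
FS_sliding = μW / P_a = 0.65×74.9 / 22.13 = 2.200.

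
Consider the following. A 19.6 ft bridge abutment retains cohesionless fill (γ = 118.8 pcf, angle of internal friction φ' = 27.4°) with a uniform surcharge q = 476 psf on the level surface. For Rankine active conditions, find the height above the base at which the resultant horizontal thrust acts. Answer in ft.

K_a = 0.3697.
Triangular part P₁ = ½K_aγH² = 8436 at H/3 = 6.533 ft; rectangular part P₂ = K_a q H = 3449 at H/2 = 9.800 ft.
ȳ = (P₁·6.533 + P₂·9.800)/(P₁+P₂) = 7.481 ft.

7.48 ft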